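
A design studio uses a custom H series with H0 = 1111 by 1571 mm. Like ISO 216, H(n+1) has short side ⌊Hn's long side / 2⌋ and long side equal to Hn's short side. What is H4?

H1 = 785 × 1111 mm (from H0 by 1 halving).
H2: ⌊1111/2⌋ × 785 = 555 × 785 mm
H3: ⌊785/2⌋ × 555 = 392 × 555 mm
H4: ⌊555/2⌋ × 392 = 277 × 392 mm

277 × 392 mm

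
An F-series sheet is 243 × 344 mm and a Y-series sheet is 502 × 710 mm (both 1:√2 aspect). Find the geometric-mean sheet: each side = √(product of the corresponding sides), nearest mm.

349 × 494 mm

Short side: √(243 · 502) = √121986 ≈ 349.3 → 349 mm
Long side: √(344 · 710) = √244240 ≈ 494.2 → 494 mm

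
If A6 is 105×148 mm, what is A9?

37 × 52 mm

A7: ⌊148/2⌋ × 105 = 74 × 105 mm
A8: ⌊105/2⌋ × 74 = 52 × 74 mm
A9: ⌊74/2⌋ × 52 = 37 × 52 mm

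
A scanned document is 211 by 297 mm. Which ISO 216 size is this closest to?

A4 (210 × 297 mm)

Aspect ratio 297/211 ≈ 1.408 — close to the ISO √2 ≈ 1.414.
In the A-series (A0 area = 1 m²): A4 = 210 × 297 mm.
Off by 1 mm total — nearest standard size.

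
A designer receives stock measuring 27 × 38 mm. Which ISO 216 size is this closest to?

A10 (26 × 37 mm)

Aspect ratio 38/27 ≈ 1.407 — close to the ISO √2 ≈ 1.414.
In the A-series (A0 area = 1 m²): A10 = 26 × 37 mm.
Off by 2 mm total — nearest standard size.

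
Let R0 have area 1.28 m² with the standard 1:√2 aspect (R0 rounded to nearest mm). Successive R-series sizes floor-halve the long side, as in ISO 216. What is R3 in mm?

336 × 475 mm

Let R0's short side be w mm. w · w√2 = 1.28 m² = 1,280,000 mm², so w ≈ 951.4 mm and w√2 ≈ 1345.4 mm → R0 = 951 × 1345 mm.
R1: ⌊1345/2⌋ × 951 = 672 × 951 mm
R2: ⌊951/2⌋ × 672 = 475 × 672 mm
R3: ⌊672/2⌋ × 475 = 336 × 475 mm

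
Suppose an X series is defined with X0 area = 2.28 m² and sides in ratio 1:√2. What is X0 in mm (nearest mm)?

1270 × 1796 mm

Let the short side be w mm. Then w · w√2 = 2.28 m² = 2,280,000 mm².
w² = 2,280,000/√2, so w ≈ 1269.7 mm; long side = w√2 ≈ 1795.7 mm.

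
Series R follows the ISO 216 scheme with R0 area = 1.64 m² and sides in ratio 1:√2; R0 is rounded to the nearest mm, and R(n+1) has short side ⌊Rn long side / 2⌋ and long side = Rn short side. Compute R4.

Let R0's short side be w mm. w · w√2 = 1.64 m² = 1,640,000 mm², so w ≈ 1076.9 mm and w√2 ≈ 1522.9 mm → R0 = 1077 × 1523 mm.
R1: ⌊1523/2⌋ × 1077 = 761 × 1077 mm
R2: ⌊1077/2⌋ × 761 = 538 × 761 mm
R3: ⌊761/2⌋ × 538 = 380 × 538 mm
R4: ⌊538/2⌋ × 380 = 269 × 380 mm

269 × 380 mm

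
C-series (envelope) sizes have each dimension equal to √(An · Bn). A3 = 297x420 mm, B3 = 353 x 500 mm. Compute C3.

Short side: √(297 · 353) = √104841 ≈ 323.8 → 324 mm
Long side: √(420 · 500) = √210000 ≈ 458.3 → 458 mm

324 × 458 mm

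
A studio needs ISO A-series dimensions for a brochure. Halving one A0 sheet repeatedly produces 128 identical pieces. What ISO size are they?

128 = 2^7, so 7 halving steps.
A0 → A1 → … → A7 after 7 steps.

A7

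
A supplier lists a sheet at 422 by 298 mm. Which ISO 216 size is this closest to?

A3 (297 × 420 mm)

Aspect ratio 422/298 ≈ 1.416 — close to the ISO √2 ≈ 1.414.
In the A-series (A0 area = 1 m²): A3 = 297 × 420 mm.
Off by 3 mm total — nearest standard size.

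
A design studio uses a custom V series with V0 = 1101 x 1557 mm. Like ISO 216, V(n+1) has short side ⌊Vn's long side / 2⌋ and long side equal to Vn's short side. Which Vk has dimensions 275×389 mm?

V0: 1101 × 1557 mm
V1: 778 × 1101 mm
V2: 550 × 778 mm
V3: 389 × 550 mm
V4: 275 × 389 mm
V5: 194 × 275 mm
→ matches V4.

V4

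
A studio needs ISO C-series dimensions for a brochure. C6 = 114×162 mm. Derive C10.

C7: ⌊162/2⌋ × 114 = 81 × 114 mm
C8: ⌊114/2⌋ × 81 = 57 × 81 mm
C9: ⌊81/2⌋ × 57 = 40 × 57 mm
C10: ⌊57/2⌋ × 40 = 28 × 40 mm

28 × 40 mm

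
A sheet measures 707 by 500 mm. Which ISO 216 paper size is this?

B2 (500 × 707 mm)

Aspect ratio 707/500 ≈ 1.414 — close to the ISO √2 ≈ 1.414.
In the B-series (B0 = 1000 × 1414 mm): B2 = 500 × 707 mm.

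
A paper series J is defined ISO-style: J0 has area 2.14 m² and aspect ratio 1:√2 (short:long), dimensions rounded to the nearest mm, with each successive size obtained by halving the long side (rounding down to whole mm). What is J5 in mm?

Let J0's short side be w mm. w · w√2 = 2.14 m² = 2,140,000 mm², so w ≈ 1230.1 mm and w√2 ≈ 1739.7 mm → J0 = 1230 × 1740 mm.
J1: ⌊1740/2⌋ × 1230 = 870 × 1230 mm
J2: ⌊1230/2⌋ × 870 = 615 × 870 mm
J3: ⌊870/2⌋ × 615 = 435 × 615 mm
J4: ⌊615/2⌋ × 435 = 307 × 435 mm
J5: ⌊435/2⌋ × 307 = 217 × 307 mm

217 × 307 mm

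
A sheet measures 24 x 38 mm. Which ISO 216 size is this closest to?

A10 (26 × 37 mm)

Aspect ratio 38/24 ≈ 1.583 (ISO target is √2 ≈ 1.414).
In the A-series (A0 area = 1 m²): A10 = 26 × 37 mm.
Off by 3 mm total — nearest standard size.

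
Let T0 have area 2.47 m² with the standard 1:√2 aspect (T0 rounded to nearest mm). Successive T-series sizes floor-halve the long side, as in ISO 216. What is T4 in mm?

330 × 467 mm

Let T0's short side be w mm. w · w√2 = 2.47 m² = 2,470,000 mm², so w ≈ 1321.6 mm and w√2 ≈ 1869.0 mm → T0 = 1322 × 1869 mm.
T1: ⌊1869/2⌋ × 1322 = 934 × 1322 mm
T2: ⌊1322/2⌋ × 934 = 661 × 934 mm
T3: ⌊934/2⌋ × 661 = 467 × 661 mm
T4: ⌊661/2⌋ × 467 = 330 × 467 mm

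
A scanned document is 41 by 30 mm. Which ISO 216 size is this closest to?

Aspect ratio 41/30 ≈ 1.367 (ISO target is √2 ≈ 1.414).
In the C-series (envelope sizes, between A and B): C10 = 28 × 40 mm.
Off by 3 mm total — nearest standard size.

C10 (28 × 40 mm)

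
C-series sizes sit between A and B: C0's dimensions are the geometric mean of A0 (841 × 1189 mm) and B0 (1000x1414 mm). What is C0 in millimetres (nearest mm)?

917 × 1297 mm

Short: √(841 · 1000) = √841000 ≈ 917.1 mm.
Long: √(1189 · 1414) = √1681246 ≈ 1296.6 mm.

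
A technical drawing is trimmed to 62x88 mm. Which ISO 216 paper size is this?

Aspect ratio 88/62 ≈ 1.419 — close to the ISO √2 ≈ 1.414.
In the B-series (B0 = 1000 × 1414 mm): B8 = 62 × 88 mm.

B8 (62 × 88 mm)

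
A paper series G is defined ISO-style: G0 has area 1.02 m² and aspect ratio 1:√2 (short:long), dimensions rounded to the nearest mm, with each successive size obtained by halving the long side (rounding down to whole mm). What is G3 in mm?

300 × 424 mm

Let G0's short side be w mm. w · w√2 = 1.02 m² = 1,020,000 mm², so w ≈ 849.3 mm and w√2 ≈ 1201.0 mm → G0 = 849 × 1201 mm.
G1: ⌊1201/2⌋ × 849 = 600 × 849 mm
G2: ⌊849/2⌋ × 600 = 424 × 600 mm
G3: ⌊600/2⌋ × 424 = 300 × 424 mm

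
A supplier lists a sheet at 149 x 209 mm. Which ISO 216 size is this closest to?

A5 (148 × 210 mm)

Aspect ratio 209/149 ≈ 1.403 — close to the ISO √2 ≈ 1.414.
In the A-series (A0 area = 1 m²): A5 = 148 × 210 mm.
Off by 2 mm total — nearest standard size.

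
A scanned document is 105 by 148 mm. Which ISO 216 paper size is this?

A6 (105 × 148 mm)

Aspect ratio 148/105 ≈ 1.410 — close to the ISO √2 ≈ 1.414.
In the A-series (A0 area = 1 m²): A6 = 105 × 148 mm.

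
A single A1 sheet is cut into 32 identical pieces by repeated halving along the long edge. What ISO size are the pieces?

A6

32 = 2^5, so 5 halving steps.
A1 → A2 → … → A6 after 5 steps.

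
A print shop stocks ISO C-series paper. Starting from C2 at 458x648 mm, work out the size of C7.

C3: ⌊648/2⌋ × 458 = 324 × 458 mm
C4: ⌊458/2⌋ × 324 = 229 × 324 mm
C5: ⌊324/2⌋ × 229 = 162 × 229 mm
C6: ⌊229/2⌋ × 162 = 114 × 162 mm
C7: ⌊162/2⌋ × 114 = 81 × 114 mm

81 × 114 mm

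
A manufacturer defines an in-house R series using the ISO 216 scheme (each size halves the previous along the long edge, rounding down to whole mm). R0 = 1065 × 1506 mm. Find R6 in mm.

R1: ⌊1506/2⌋ × 1065 = 753 × 1065 mm
R2: ⌊1065/2⌋ × 753 = 532 × 753 mm
R3: ⌊753/2⌋ × 532 = 376 × 532 mm
R4: ⌊532/2⌋ × 376 = 266 × 376 mm
R5: ⌊376/2⌋ × 266 = 188 × 266 mm
R6: ⌊266/2⌋ × 188 = 133 × 188 mm

133 × 188 mm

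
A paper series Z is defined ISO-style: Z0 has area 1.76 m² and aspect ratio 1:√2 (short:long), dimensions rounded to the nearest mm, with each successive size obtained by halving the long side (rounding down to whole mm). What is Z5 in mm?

197 × 279 mm

Let Z0's short side be w mm. w · w√2 = 1.76 m² = 1,760,000 mm², so w ≈ 1115.6 mm and w√2 ≈ 1577.7 mm → Z0 = 1116 × 1578 mm.
Z1: ⌊1578/2⌋ × 1116 = 789 × 1116 mm
Z2: ⌊1116/2⌋ × 789 = 558 × 789 mm
Z3: ⌊789/2⌋ × 558 = 394 × 558 mm
Z4: ⌊558/2⌋ × 394 = 279 × 394 mm
Z5: ⌊394/2⌋ × 279 = 197 × 279 mm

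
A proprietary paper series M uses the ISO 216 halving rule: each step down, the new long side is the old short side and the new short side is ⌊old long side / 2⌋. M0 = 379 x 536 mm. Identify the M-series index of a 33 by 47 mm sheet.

M7

M0: 379 × 536 mm
M1: 268 × 379 mm
M2: 189 × 268 mm
M3: 134 × 189 mm
M4: 94 × 134 mm
M5: 67 × 94 mm
M6: 47 × 67 mm
M7: 33 × 47 mm
M8: 23 × 33 mm
→ matches M7.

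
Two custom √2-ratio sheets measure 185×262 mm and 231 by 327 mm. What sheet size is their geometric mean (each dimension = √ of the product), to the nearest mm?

Short side: √(185 · 231) = √42735 ≈ 206.7 → 207 mm
Long side: √(262 · 327) = √85674 ≈ 292.7 → 293 mm

207 × 293 mm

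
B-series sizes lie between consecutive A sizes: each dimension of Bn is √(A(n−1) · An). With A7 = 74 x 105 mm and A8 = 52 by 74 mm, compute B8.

62 × 88 mm

Short side: √(74 · 52) = √3848 ≈ 62.0 → 62 mm
Long side: √(105 · 74) = √7770 ≈ 88.1 → 88 mm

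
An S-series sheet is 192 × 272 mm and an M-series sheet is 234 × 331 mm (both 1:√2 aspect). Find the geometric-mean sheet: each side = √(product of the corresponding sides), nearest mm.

Short side: √(192 · 234) = √44928 ≈ 212.0 → 212 mm
Long side: √(272 · 331) = √90032 ≈ 300.1 → 300 mm

212 × 300 mm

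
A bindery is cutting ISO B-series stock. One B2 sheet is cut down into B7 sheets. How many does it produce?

Each ISO step halves the sheet: 1 × B2 → 2 × B3 → 4 × B4 → 8 × B5 → …
From B2 to B7 is 5 halving steps: 2^5 = 32.

32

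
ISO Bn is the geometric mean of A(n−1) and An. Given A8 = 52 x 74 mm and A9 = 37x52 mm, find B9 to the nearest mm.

Short side: √(52 · 37) = √1924 ≈ 43.9 → 44 mm
Long side: √(74 · 52) = √3848 ≈ 62.0 → 62 mm

44 × 62 mm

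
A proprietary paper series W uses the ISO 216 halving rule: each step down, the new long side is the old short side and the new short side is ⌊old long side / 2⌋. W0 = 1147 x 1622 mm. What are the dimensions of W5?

202 × 286 mm

W1 = 811 × 1147 mm (from W0 by 1 halving).
W2: ⌊1147/2⌋ × 811 = 573 × 811 mm
W3: ⌊811/2⌋ × 573 = 405 × 573 mm
W4: ⌊573/2⌋ × 405 = 286 × 405 mm
W5: ⌊405/2⌋ × 286 = 202 × 286 mm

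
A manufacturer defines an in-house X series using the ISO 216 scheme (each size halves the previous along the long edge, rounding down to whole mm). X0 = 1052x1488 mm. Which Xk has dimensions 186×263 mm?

X0: 1052 × 1488 mm
X1: 744 × 1052 mm
X2: 526 × 744 mm
X3: 372 × 526 mm
X4: 263 × 372 mm
X5: 186 × 263 mm
X6: 131 × 186 mm
→ matches X5.

X5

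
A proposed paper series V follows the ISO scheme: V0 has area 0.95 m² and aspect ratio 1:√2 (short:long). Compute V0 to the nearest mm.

Let the short side be w mm. Then w · w√2 = 0.95 m² = 950,000 mm².
w² = 950,000/√2, so w ≈ 819.6 mm; long side = w√2 ≈ 1159.1 mm.

820 × 1159 mm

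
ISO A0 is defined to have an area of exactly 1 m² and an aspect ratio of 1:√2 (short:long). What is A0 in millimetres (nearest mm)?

841 × 1189 mm

Let the short side be w mm. Then the long side is w√2 and w · w√2 = 10⁶ mm².
w² = 10⁶/√2, so w = 1000 / 2^(1/4) ≈ 840.9 mm; long side = 1000 · 2^(1/4) ≈ 1189.2 mm.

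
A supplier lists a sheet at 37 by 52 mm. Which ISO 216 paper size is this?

A9 (37 × 52 mm)

Aspect ratio 52/37 ≈ 1.405 — close to the ISO √2 ≈ 1.414.
In the A-series (A0 area = 1 m²): A9 = 37 × 52 mm.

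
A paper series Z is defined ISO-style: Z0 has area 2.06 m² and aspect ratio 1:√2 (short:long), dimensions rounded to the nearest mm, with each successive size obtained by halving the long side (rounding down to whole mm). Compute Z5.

213 × 301 mm

Let Z0's short side be w mm. w · w√2 = 2.06 m² = 2,060,000 mm², so w ≈ 1206.9 mm and w√2 ≈ 1706.8 mm → Z0 = 1207 × 1707 mm.
Z1: ⌊1707/2⌋ × 1207 = 853 × 1207 mm
Z2: ⌊1207/2⌋ × 853 = 603 × 853 mm
Z3: ⌊853/2⌋ × 603 = 426 × 603 mm
Z4: ⌊603/2⌋ × 426 = 301 × 426 mm
Z5: ⌊426/2⌋ × 301 = 213 × 301 mm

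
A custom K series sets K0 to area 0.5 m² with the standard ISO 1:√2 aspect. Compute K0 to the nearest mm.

Let the short side be w mm. Then w · w√2 = 0.5 m² = 500,000 mm².
w² = 500,000/√2, so w ≈ 594.6 mm; long side = w√2 ≈ 840.9 mm.

595 × 841 mm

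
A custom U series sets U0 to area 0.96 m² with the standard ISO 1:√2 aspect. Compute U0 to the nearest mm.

Let the short side be w mm. Then w · w√2 = 0.96 m² = 960,000 mm².
w² = 960,000/√2, so w ≈ 823.9 mm; long side = w√2 ≈ 1165.2 mm.

824 × 1165 mm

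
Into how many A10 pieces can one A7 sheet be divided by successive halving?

A7 = 74 × 105 mm; A10 = 26 × 37 mm.
Each halving step doubles the count; 3 steps from A7 to A10.
2^3 = 8.

8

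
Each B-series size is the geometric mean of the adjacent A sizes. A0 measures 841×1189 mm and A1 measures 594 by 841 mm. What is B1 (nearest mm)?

Short side: √(841 · 594) = √499554 ≈ 706.8 → 707 mm
Long side: √(1189 · 841) = √999949 ≈ 1000.0 → 1000 mm

707 × 1000 mm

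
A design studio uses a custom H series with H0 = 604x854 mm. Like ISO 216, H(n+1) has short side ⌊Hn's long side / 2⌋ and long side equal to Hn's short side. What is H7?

H1 = 427 × 604 mm (from H0 by 1 halving).
H2: ⌊604/2⌋ × 427 = 302 × 427 mm
H3: ⌊427/2⌋ × 302 = 213 × 302 mm
H4: ⌊302/2⌋ × 213 = 151 × 213 mm
H5: ⌊213/2⌋ × 151 = 106 × 151 mm
H6: ⌊151/2⌋ × 106 = 75 × 106 mm
H7: ⌊106/2⌋ × 75 = 53 × 75 mm

53 × 75 mm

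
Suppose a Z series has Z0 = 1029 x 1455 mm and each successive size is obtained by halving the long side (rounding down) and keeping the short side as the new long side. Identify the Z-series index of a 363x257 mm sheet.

Z4

Z0: 1029 × 1455 mm
Z1: 727 × 1029 mm
Z2: 514 × 727 mm
Z3: 363 × 514 mm
Z4: 257 × 363 mm
Z5: 181 × 257 mm
→ matches Z4.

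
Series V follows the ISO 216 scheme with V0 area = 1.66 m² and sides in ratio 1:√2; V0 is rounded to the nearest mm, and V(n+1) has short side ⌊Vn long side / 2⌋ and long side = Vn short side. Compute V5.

Let V0's short side be w mm. w · w√2 = 1.66 m² = 1,660,000 mm², so w ≈ 1083.4 mm and w√2 ≈ 1532.2 mm → V0 = 1083 × 1532 mm.
V1: ⌊1532/2⌋ × 1083 = 766 × 1083 mm
V2: ⌊1083/2⌋ × 766 = 541 × 766 mm
V3: ⌊766/2⌋ × 541 = 383 × 541 mm
V4: ⌊541/2⌋ × 383 = 270 × 383 mm
V5: ⌊383/2⌋ × 270 = 191 × 270 mm

191 × 270 mm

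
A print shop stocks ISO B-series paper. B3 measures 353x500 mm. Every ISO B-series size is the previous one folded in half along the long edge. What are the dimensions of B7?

B4: ⌊500/2⌋ × 353 = 250 × 353 mm
B5: ⌊353/2⌋ × 250 = 176 × 250 mm
B6: ⌊250/2⌋ × 176 = 125 × 176 mm
B7: ⌊176/2⌋ × 125 = 88 × 125 mm

88 × 125 mm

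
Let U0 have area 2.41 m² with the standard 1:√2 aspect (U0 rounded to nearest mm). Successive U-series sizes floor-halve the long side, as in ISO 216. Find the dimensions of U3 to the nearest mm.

461 × 652 mm

Let U0's short side be w mm. w · w√2 = 2.41 m² = 2,410,000 mm², so w ≈ 1305.4 mm and w√2 ≈ 1846.1 mm → U0 = 1305 × 1846 mm.
U1: ⌊1846/2⌋ × 1305 = 923 × 1305 mm
U2: ⌊1305/2⌋ × 923 = 652 × 923 mm
U3: ⌊923/2⌋ × 652 = 461 × 652 mm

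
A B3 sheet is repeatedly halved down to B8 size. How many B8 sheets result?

32

B3 = 353 × 500 mm; B8 = 62 × 88 mm.
Each halving step doubles the count; 5 steps from B3 to B8.
2^5 = 32.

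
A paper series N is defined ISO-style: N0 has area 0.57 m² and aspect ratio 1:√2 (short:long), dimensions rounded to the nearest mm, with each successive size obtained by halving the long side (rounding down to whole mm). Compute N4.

158 × 224 mm

Let N0's short side be w mm. w · w√2 = 0.57 m² = 570,000 mm², so w ≈ 634.9 mm and w√2 ≈ 897.8 mm → N0 = 635 × 898 mm.
N1: ⌊898/2⌋ × 635 = 449 × 635 mm
N2: ⌊635/2⌋ × 449 = 317 × 449 mm
N3: ⌊449/2⌋ × 317 = 224 × 317 mm
N4: ⌊317/2⌋ × 224 = 158 × 224 mm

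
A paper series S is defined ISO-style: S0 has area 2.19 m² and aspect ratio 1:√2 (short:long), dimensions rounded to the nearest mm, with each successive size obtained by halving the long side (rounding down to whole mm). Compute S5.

Let S0's short side be w mm. w · w√2 = 2.19 m² = 2,190,000 mm², so w ≈ 1244.4 mm and w√2 ≈ 1759.9 mm → S0 = 1244 × 1760 mm.
S1: ⌊1760/2⌋ × 1244 = 880 × 1244 mm
S2: ⌊1244/2⌋ × 880 = 622 × 880 mm
S3: ⌊880/2⌋ × 622 = 440 × 622 mm
S4: ⌊622/2⌋ × 440 = 311 × 440 mm
S5: ⌊440/2⌋ × 311 = 220 × 311 mm

220 × 311 mm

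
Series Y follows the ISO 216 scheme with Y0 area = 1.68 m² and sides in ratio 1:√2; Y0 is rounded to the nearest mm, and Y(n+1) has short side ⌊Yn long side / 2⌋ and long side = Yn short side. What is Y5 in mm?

192 × 272 mm

Let Y0's short side be w mm. w · w√2 = 1.68 m² = 1,680,000 mm², so w ≈ 1089.9 mm and w√2 ≈ 1541.4 mm → Y0 = 1090 × 1541 mm.
Y1: ⌊1541/2⌋ × 1090 = 770 × 1090 mm
Y2: ⌊1090/2⌋ × 770 = 545 × 770 mm
Y3: ⌊770/2⌋ × 545 = 385 × 545 mm
Y4: ⌊545/2⌋ × 385 = 272 × 385 mm
Y5: ⌊385/2⌋ × 272 = 192 × 272 mm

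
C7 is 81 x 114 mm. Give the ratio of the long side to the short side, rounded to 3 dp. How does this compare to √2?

1.407

114 / 81 = 1.407
ISO 216 targets √2 ≈ 1.414; the -0.007 deviation is from mm rounding.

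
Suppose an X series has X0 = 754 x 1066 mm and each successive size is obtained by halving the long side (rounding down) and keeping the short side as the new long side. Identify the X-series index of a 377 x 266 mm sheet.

X0: 754 × 1066 mm
X1: 533 × 754 mm
X2: 377 × 533 mm
X3: 266 × 377 mm
X4: 188 × 266 mm
→ matches X3.

X3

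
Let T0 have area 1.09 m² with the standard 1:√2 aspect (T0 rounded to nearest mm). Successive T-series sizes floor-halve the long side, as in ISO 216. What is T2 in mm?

Let T0's short side be w mm. w · w√2 = 1.09 m² = 1,090,000 mm², so w ≈ 877.9 mm and w√2 ≈ 1241.6 mm → T0 = 878 × 1242 mm.
T1: ⌊1242/2⌋ × 878 = 621 × 878 mm
T2: ⌊878/2⌋ × 621 = 439 × 621 mm

439 × 621 mm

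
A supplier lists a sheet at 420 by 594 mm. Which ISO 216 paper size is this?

A2 (420 × 594 mm)

Aspect ratio 594/420 ≈ 1.414 — close to the ISO √2 ≈ 1.414.
In the A-series (A0 area = 1 m²): A2 = 420 × 594 mm.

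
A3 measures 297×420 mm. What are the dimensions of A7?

A4: ⌊420/2⌋ × 297 = 210 × 297 mm
A5: ⌊297/2⌋ × 210 = 148 × 210 mm
A6: ⌊210/2⌋ × 148 = 105 × 148 mm
A7: ⌊148/2⌋ × 105 = 74 × 105 mm

74 × 105 mm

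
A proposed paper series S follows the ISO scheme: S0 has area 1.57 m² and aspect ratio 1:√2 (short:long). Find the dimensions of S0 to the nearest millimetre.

Let the short side be w mm. Then w · w√2 = 1.57 m² = 1,570,000 mm².
w² = 1,570,000/√2, so w ≈ 1053.6 mm; long side = w√2 ≈ 1490.1 mm.

1054 × 1490 mm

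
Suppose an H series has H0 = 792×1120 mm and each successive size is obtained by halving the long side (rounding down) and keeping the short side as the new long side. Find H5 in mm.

H1 = 560 × 792 mm (from H0 by 1 halving).
H2: ⌊792/2⌋ × 560 = 396 × 560 mm
H3: ⌊560/2⌋ × 396 = 280 × 396 mm
H4: ⌊396/2⌋ × 280 = 198 × 280 mm
H5: ⌊280/2⌋ × 198 = 140 × 198 mm

140 × 198 mm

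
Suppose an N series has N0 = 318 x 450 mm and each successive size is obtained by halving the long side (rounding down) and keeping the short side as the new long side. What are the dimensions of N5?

56 × 79 mm

N1: ⌊450/2⌋ × 318 = 225 × 318 mm
N2: ⌊318/2⌋ × 225 = 159 × 225 mm
N3: ⌊225/2⌋ × 159 = 112 × 159 mm
N4: ⌊159/2⌋ × 112 = 79 × 112 mm
N5: ⌊112/2⌋ × 79 = 56 × 79 mm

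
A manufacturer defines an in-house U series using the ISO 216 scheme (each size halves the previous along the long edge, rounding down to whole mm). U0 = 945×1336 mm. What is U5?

U1: ⌊1336/2⌋ × 945 = 668 × 945 mm
U2: ⌊945/2⌋ × 668 = 472 × 668 mm
U3: ⌊668/2⌋ × 472 = 334 × 472 mm
U4: ⌊472/2⌋ × 334 = 236 × 334 mm
U5: ⌊334/2⌋ × 236 = 167 × 236 mm

167 × 236 mm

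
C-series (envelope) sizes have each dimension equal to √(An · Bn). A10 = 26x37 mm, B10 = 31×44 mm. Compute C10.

Short side: √(26 · 31) = √806 ≈ 28.4 → 28 mm
Long side: √(37 · 44) = √1628 ≈ 40.3 → 40 mm

28 × 40 mm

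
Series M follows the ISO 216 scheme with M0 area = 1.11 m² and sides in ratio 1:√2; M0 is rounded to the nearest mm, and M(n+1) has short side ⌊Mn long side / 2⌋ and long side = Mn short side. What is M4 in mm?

Let M0's short side be w mm. w · w√2 = 1.11 m² = 1,110,000 mm², so w ≈ 885.9 mm and w√2 ≈ 1252.9 mm → M0 = 886 × 1253 mm.
M1: ⌊1253/2⌋ × 886 = 626 × 886 mm
M2: ⌊886/2⌋ × 626 = 443 × 626 mm
M3: ⌊626/2⌋ × 443 = 313 × 443 mm
M4: ⌊443/2⌋ × 313 = 221 × 313 mm

221 × 313 mm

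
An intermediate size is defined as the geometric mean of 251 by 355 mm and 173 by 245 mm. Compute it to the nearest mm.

Short side: √(251 · 173) = √43423 ≈ 208.4 → 208 mm
Long side: √(355 · 245) = √86975 ≈ 294.9 → 295 mm

208 × 295 mm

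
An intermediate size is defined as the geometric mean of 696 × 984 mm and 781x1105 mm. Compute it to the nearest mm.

737 × 1043 mm

Short side: √(696 · 781) = √543576 ≈ 737.3 → 737 mm
Long side: √(984 · 1105) = √1087320 ≈ 1042.7 → 1043 mm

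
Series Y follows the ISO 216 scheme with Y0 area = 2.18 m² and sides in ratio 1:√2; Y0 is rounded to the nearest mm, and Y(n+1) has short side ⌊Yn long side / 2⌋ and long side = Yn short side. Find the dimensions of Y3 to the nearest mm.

Let Y0's short side be w mm. w · w√2 = 2.18 m² = 2,180,000 mm², so w ≈ 1241.6 mm and w√2 ≈ 1755.8 mm → Y0 = 1242 × 1756 mm.
Y1: ⌊1756/2⌋ × 1242 = 878 × 1242 mm
Y2: ⌊1242/2⌋ × 878 = 621 × 878 mm
Y3: ⌊878/2⌋ × 621 = 439 × 621 mm

439 × 621 mm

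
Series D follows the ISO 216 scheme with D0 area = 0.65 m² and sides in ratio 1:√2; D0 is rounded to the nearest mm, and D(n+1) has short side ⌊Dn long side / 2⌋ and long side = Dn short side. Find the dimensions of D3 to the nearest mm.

239 × 339 mm

Let D0's short side be w mm. w · w√2 = 0.65 m² = 650,000 mm², so w ≈ 678.0 mm and w√2 ≈ 958.8 mm → D0 = 678 × 959 mm.
D1: ⌊959/2⌋ × 678 = 479 × 678 mm
D2: ⌊678/2⌋ × 479 = 339 × 479 mm
D3: ⌊479/2⌋ × 339 = 239 × 339 mm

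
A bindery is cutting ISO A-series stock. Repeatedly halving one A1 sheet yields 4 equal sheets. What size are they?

4 = 2^2, so 2 halving steps.
A1 → A2 → … → A3 after 2 steps.

A3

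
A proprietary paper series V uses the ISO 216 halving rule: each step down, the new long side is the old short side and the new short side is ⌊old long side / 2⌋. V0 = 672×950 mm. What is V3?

V1: ⌊950/2⌋ × 672 = 475 × 672 mm
V2: ⌊672/2⌋ × 475 = 336 × 475 mm
V3: ⌊475/2⌋ × 336 = 237 × 336 mm

237 × 336 mm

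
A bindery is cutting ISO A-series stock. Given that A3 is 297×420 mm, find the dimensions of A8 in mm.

52 × 74 mm

A4: ⌊420/2⌋ × 297 = 210 × 297 mm
A5: ⌊297/2⌋ × 210 = 148 × 210 mm
A6: ⌊210/2⌋ × 148 = 105 × 148 mm
A7: ⌊148/2⌋ × 105 = 74 × 105 mm
A8: ⌊105/2⌋ × 74 = 52 × 74 mm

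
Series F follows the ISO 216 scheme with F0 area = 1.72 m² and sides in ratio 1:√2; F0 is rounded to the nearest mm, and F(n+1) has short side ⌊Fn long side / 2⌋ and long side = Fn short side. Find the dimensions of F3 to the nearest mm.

Let F0's short side be w mm. w · w√2 = 1.72 m² = 1,720,000 mm², so w ≈ 1102.8 mm and w√2 ≈ 1559.6 mm → F0 = 1103 × 1560 mm.
F1: ⌊1560/2⌋ × 1103 = 780 × 1103 mm
F2: ⌊1103/2⌋ × 780 = 551 × 780 mm
F3: ⌊780/2⌋ × 551 = 390 × 551 mm

390 × 551 mm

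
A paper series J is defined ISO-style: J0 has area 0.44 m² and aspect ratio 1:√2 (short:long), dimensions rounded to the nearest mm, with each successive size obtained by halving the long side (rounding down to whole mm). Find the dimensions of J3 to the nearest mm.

Let J0's short side be w mm. w · w√2 = 0.44 m² = 440,000 mm², so w ≈ 557.8 mm and w√2 ≈ 788.8 mm → J0 = 558 × 789 mm.
J1: ⌊789/2⌋ × 558 = 394 × 558 mm
J2: ⌊558/2⌋ × 394 = 279 × 394 mm
J3: ⌊394/2⌋ × 279 = 197 × 279 mm

197 × 279 mm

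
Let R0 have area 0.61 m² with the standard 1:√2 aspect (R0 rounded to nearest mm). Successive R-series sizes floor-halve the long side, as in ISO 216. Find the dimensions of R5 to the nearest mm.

116 × 164 mm

Let R0's short side be w mm. w · w√2 = 0.61 m² = 610,000 mm², so w ≈ 656.8 mm and w√2 ≈ 928.8 mm → R0 = 657 × 929 mm.
R1: ⌊929/2⌋ × 657 = 464 × 657 mm
R2: ⌊657/2⌋ × 464 = 328 × 464 mm
R3: ⌊464/2⌋ × 328 = 232 × 328 mm
R4: ⌊328/2⌋ × 232 = 164 × 232 mm
R5: ⌊232/2⌋ × 164 = 116 × 164 mm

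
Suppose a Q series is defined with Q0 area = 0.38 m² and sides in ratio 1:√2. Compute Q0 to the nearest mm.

Let the short side be w mm. Then w · w√2 = 0.38 m² = 380,000 mm².
w² = 380,000/√2, so w ≈ 518.4 mm; long side = w√2 ≈ 733.1 mm.

518 × 733 mm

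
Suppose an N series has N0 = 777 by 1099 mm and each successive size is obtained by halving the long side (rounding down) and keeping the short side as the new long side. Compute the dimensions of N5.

N1: ⌊1099/2⌋ × 777 = 549 × 777 mm
N2: ⌊777/2⌋ × 549 = 388 × 549 mm
N3: ⌊549/2⌋ × 388 = 274 × 388 mm
N4: ⌊388/2⌋ × 274 = 194 × 274 mm
N5: ⌊274/2⌋ × 194 = 137 × 194 mm

137 × 194 mm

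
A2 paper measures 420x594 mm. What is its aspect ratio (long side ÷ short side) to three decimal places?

594 / 420 = 1.414
Matches √2 ≈ 1.414 — the ISO 216 defining ratio.

1.414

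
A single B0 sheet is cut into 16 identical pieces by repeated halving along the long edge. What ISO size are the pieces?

B4

16 = 2^4, so 4 halving steps.
B0 → B1 → … → B4 after 4 steps.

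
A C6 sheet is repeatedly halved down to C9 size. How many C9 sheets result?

8

C6 = 114 × 162 mm; C9 = 40 × 57 mm.
Each halving step doubles the count; 3 steps from C6 to C9.
2^3 = 8.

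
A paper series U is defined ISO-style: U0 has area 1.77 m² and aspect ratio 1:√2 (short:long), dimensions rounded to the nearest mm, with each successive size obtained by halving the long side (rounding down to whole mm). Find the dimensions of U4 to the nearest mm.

Let U0's short side be w mm. w · w√2 = 1.77 m² = 1,770,000 mm², so w ≈ 1118.7 mm and w√2 ≈ 1582.1 mm → U0 = 1119 × 1582 mm.
U1: ⌊1582/2⌋ × 1119 = 791 × 1119 mm
U2: ⌊1119/2⌋ × 791 = 559 × 791 mm
U3: ⌊791/2⌋ × 559 = 395 × 559 mm
U4: ⌊559/2⌋ × 395 = 279 × 395 mm

279 × 395 mm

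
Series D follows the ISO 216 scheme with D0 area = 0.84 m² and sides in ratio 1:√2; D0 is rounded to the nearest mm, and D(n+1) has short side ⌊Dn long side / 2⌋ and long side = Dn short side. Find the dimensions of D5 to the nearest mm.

136 × 192 mm

Let D0's short side be w mm. w · w√2 = 0.84 m² = 840,000 mm², so w ≈ 770.7 mm and w√2 ≈ 1089.9 mm → D0 = 771 × 1090 mm.
D1: ⌊1090/2⌋ × 771 = 545 × 771 mm
D2: ⌊771/2⌋ × 545 = 385 × 545 mm
D3: ⌊545/2⌋ × 385 = 272 × 385 mm
D4: ⌊385/2⌋ × 272 = 192 × 272 mm
D5: ⌊272/2⌋ × 192 = 136 × 192 mm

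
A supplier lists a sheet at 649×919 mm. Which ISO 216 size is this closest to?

C1 (648 × 917 mm)

Aspect ratio 919/649 ≈ 1.416 — close to the ISO √2 ≈ 1.414.
In the C-series (envelope sizes, between A and B): C1 = 648 × 917 mm.
Off by 3 mm total — nearest standard size.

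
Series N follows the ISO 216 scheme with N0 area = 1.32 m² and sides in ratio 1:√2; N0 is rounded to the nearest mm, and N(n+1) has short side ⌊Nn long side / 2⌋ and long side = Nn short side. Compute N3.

341 × 483 mm

Let N0's short side be w mm. w · w√2 = 1.32 m² = 1,320,000 mm², so w ≈ 966.1 mm and w√2 ≈ 1366.3 mm → N0 = 966 × 1366 mm.
N1: ⌊1366/2⌋ × 966 = 683 × 966 mm
N2: ⌊966/2⌋ × 683 = 483 × 683 mm
N3: ⌊683/2⌋ × 483 = 341 × 483 mm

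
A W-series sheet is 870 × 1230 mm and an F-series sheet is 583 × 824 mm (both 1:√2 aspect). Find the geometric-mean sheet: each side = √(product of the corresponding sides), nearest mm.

712 × 1007 mm

Short side: √(870 · 583) = √507210 ≈ 712.2 → 712 mm
Long side: √(1230 · 824) = √1013520 ≈ 1006.7 → 1007 mm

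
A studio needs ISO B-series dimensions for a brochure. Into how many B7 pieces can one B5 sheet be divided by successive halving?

Each ISO step halves the sheet: 1 × B5 → 2 × B6 → 4 × B7
From B5 to B7 is 2 halving steps: 2^2 = 4.

4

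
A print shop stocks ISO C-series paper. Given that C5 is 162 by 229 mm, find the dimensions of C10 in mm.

28 × 40 mm

C6: ⌊229/2⌋ × 162 = 114 × 162 mm
C7: ⌊162/2⌋ × 114 = 81 × 114 mm
C8: ⌊114/2⌋ × 81 = 57 × 81 mm
C9: ⌊81/2⌋ × 57 = 40 × 57 mm
C10: ⌊57/2⌋ × 40 = 28 × 40 mm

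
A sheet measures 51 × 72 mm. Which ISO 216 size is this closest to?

A8 (52 × 74 mm)

Aspect ratio 72/51 ≈ 1.412 — close to the ISO √2 ≈ 1.414.
In the A-series (A0 area = 1 m²): A8 = 52 × 74 mm.
Off by 3 mm total — nearest standard size.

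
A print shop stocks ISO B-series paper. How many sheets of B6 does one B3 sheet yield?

B3 = 353 × 500 mm; B6 = 125 × 176 mm.
Each halving step doubles the count; 3 steps from B3 to B6.
2^3 = 8.

8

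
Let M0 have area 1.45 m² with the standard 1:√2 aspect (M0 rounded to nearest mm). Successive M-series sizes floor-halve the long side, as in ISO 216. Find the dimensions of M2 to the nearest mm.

Let M0's short side be w mm. w · w√2 = 1.45 m² = 1,450,000 mm², so w ≈ 1012.6 mm and w√2 ≈ 1432.0 mm → M0 = 1013 × 1432 mm.
M1: ⌊1432/2⌋ × 1013 = 716 × 1013 mm
M2: ⌊1013/2⌋ × 716 = 506 × 716 mm

506 × 716 mm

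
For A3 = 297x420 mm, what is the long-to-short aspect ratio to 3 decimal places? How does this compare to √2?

420 / 297 = 1.414
Matches √2 ≈ 1.414 — the ISO 216 defining ratio.

1.414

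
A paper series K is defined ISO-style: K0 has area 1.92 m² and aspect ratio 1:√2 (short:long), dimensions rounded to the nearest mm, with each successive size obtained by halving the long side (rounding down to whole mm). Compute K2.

582 × 824 mm

Let K0's short side be w mm. w · w√2 = 1.92 m² = 1,920,000 mm², so w ≈ 1165.2 mm and w√2 ≈ 1647.8 mm → K0 = 1165 × 1648 mm.
K1: ⌊1648/2⌋ × 1165 = 824 × 1165 mm
K2: ⌊1165/2⌋ × 824 = 582 × 824 mm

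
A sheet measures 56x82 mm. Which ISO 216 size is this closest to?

Aspect ratio 82/56 ≈ 1.464 (ISO target is √2 ≈ 1.414).
In the C-series (envelope sizes, between A and B): C8 = 57 × 81 mm.
Off by 2 mm total — nearest standard size.

C8 (57 × 81 mm)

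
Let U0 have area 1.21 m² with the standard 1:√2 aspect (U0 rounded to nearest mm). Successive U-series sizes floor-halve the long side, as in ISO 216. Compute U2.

Let U0's short side be w mm. w · w√2 = 1.21 m² = 1,210,000 mm², so w ≈ 925.0 mm and w√2 ≈ 1308.1 mm → U0 = 925 × 1308 mm.
U1: ⌊1308/2⌋ × 925 = 654 × 925 mm
U2: ⌊925/2⌋ × 654 = 462 × 654 mm

462 × 654 mm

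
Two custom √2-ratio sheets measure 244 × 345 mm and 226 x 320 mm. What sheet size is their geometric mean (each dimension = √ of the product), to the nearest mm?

Short side: √(244 · 226) = √55144 ≈ 234.8 → 235 mm
Long side: √(345 · 320) = √110400 ≈ 332.3 → 332 mm

235 × 332 mm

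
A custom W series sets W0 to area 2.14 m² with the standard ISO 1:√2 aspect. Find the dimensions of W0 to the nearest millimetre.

Let the short side be w mm. Then w · w√2 = 2.14 m² = 2,140,000 mm².
w² = 2,140,000/√2, so w ≈ 1230.1 mm; long side = w√2 ≈ 1739.7 mm.

1230 × 1740 mm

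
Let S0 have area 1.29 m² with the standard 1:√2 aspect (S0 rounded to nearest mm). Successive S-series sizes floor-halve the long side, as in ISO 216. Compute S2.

477 × 675 mm

Let S0's short side be w mm. w · w√2 = 1.29 m² = 1,290,000 mm², so w ≈ 955.1 mm and w√2 ≈ 1350.7 mm → S0 = 955 × 1351 mm.
S1: ⌊1351/2⌋ × 955 = 675 × 955 mm
S2: ⌊955/2⌋ × 675 = 477 × 675 mm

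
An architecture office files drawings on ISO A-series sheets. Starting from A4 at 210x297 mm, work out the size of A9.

A5: ⌊297/2⌋ × 210 = 148 × 210 mm
A6: ⌊210/2⌋ × 148 = 105 × 148 mm
A7: ⌊148/2⌋ × 105 = 74 × 105 mm
A8: ⌊105/2⌋ × 74 = 52 × 74 mm
A9: ⌊74/2⌋ × 52 = 37 × 52 mm

37 × 52 mm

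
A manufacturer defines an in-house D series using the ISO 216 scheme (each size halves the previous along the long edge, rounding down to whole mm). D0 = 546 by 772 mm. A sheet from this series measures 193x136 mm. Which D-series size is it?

D0: 546 × 772 mm
D1: 386 × 546 mm
D2: 273 × 386 mm
D3: 193 × 273 mm
D4: 136 × 193 mm
D5: 96 × 136 mm
→ matches D4.

D4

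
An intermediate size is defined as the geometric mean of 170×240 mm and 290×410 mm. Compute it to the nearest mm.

Short side: √(170 · 290) = √49300 ≈ 222.0 → 222 mm
Long side: √(240 · 410) = √98400 ≈ 313.7 → 314 mm

222 × 314 mm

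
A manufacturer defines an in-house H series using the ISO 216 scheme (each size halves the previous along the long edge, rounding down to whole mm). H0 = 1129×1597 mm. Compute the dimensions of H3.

399 × 564 mm

H1: ⌊1597/2⌋ × 1129 = 798 × 1129 mm
H2: ⌊1129/2⌋ × 798 = 564 × 798 mm
H3: ⌊798/2⌋ × 564 = 399 × 564 mm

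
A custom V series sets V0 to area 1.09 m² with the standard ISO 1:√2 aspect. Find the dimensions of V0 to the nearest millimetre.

Let the short side be w mm. Then w · w√2 = 1.09 m² = 1,090,000 mm².
w² = 1,090,000/√2, so w ≈ 877.9 mm; long side = w√2 ≈ 1241.6 mm.

878 × 1242 mm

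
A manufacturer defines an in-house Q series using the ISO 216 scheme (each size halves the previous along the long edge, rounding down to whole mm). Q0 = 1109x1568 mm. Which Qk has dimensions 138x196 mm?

Q6

Q0: 1109 × 1568 mm
Q1: 784 × 1109 mm
Q2: 554 × 784 mm
Q3: 392 × 554 mm
Q4: 277 × 392 mm
Q5: 196 × 277 mm
Q6: 138 × 196 mm
Q7: 98 × 138 mm
→ matches Q6.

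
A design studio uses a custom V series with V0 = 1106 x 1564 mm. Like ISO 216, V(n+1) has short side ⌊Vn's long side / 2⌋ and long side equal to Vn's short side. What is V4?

V1: ⌊1564/2⌋ × 1106 = 782 × 1106 mm
V2: ⌊1106/2⌋ × 782 = 553 × 782 mm
V3: ⌊782/2⌋ × 553 = 391 × 553 mm
V4: ⌊553/2⌋ × 391 = 276 × 391 mm

276 × 391 mm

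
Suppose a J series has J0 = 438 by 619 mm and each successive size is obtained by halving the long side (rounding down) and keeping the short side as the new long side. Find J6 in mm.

54 × 77 mm

J1 = 309 × 438 mm (from J0 by 1 halving).
J2: ⌊438/2⌋ × 309 = 219 × 309 mm
J3: ⌊309/2⌋ × 219 = 154 × 219 mm
J4: ⌊219/2⌋ × 154 = 109 × 154 mm
J5: ⌊154/2⌋ × 109 = 77 × 109 mm
J6: ⌊109/2⌋ × 77 = 54 × 77 mm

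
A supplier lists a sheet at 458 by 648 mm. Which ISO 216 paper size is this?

Aspect ratio 648/458 ≈ 1.415 — close to the ISO √2 ≈ 1.414.
In the C-series (envelope sizes, between A and B): C2 = 458 × 648 mm.

C2 (458 × 648 mm)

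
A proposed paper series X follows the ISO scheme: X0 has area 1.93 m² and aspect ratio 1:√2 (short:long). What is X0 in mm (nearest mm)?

Let the short side be w mm. Then w · w√2 = 1.93 m² = 1,930,000 mm².
w² = 1,930,000/√2, so w ≈ 1168.2 mm; long side = w√2 ≈ 1652.1 mm.

1168 × 1652 mm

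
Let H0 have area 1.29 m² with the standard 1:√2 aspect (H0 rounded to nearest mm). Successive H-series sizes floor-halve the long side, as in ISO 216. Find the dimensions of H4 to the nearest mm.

Let H0's short side be w mm. w · w√2 = 1.29 m² = 1,290,000 mm², so w ≈ 955.1 mm and w√2 ≈ 1350.7 mm → H0 = 955 × 1351 mm.
H1: ⌊1351/2⌋ × 955 = 675 × 955 mm
H2: ⌊955/2⌋ × 675 = 477 × 675 mm
H3: ⌊675/2⌋ × 477 = 337 × 477 mm
H4: ⌊477/2⌋ × 337 = 238 × 337 mm

238 × 337 mm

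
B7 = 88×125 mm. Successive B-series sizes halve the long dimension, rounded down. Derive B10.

31 × 44 mm

B8: ⌊125/2⌋ × 88 = 62 × 88 mm
B9: ⌊88/2⌋ × 62 = 44 × 62 mm
B10: ⌊62/2⌋ × 44 = 31 × 44 mm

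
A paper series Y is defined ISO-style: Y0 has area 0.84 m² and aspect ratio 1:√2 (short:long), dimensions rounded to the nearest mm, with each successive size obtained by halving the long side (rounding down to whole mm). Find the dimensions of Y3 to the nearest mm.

Let Y0's short side be w mm. w · w√2 = 0.84 m² = 840,000 mm², so w ≈ 770.7 mm and w√2 ≈ 1089.9 mm → Y0 = 771 × 1090 mm.
Y1: ⌊1090/2⌋ × 771 = 545 × 771 mm
Y2: ⌊771/2⌋ × 545 = 385 × 545 mm
Y3: ⌊545/2⌋ × 385 = 272 × 385 mm

272 × 385 mm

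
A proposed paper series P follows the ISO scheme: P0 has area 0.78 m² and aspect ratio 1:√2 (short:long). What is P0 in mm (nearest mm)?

Let the short side be w mm. Then w · w√2 = 0.78 m² = 780,000 mm².
w² = 780,000/√2, so w ≈ 742.7 mm; long side = w√2 ≈ 1050.3 mm.

743 × 1050 mm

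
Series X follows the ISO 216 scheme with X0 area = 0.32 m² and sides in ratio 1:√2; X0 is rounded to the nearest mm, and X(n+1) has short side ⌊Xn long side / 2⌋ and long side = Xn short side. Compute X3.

Let X0's short side be w mm. w · w√2 = 0.32 m² = 320,000 mm², so w ≈ 475.7 mm and w√2 ≈ 672.7 mm → X0 = 476 × 673 mm.
X1: ⌊673/2⌋ × 476 = 336 × 476 mm
X2: ⌊476/2⌋ × 336 = 238 × 336 mm
X3: ⌊336/2⌋ × 238 = 168 × 238 mm

168 × 238 mm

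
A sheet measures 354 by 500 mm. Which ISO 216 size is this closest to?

B3 (353 × 500 mm)

Aspect ratio 500/354 ≈ 1.412 — close to the ISO √2 ≈ 1.414.
In the B-series (B0 = 1000 × 1414 mm): B3 = 353 × 500 mm.
Off by 1 mm total — nearest standard size.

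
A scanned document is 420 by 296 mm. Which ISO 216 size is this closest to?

A3 (297 × 420 mm)

Aspect ratio 420/296 ≈ 1.419 — close to the ISO √2 ≈ 1.414.
In the A-series (A0 area = 1 m²): A3 = 297 × 420 mm.
Off by 1 mm total — nearest standard size.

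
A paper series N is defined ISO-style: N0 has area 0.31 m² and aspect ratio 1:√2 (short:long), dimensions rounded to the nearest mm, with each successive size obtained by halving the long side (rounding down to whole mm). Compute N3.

165 × 234 mm

Let N0's short side be w mm. w · w√2 = 0.31 m² = 310,000 mm², so w ≈ 468.2 mm and w√2 ≈ 662.1 mm → N0 = 468 × 662 mm.
N1: ⌊662/2⌋ × 468 = 331 × 468 mm
N2: ⌊468/2⌋ × 331 = 234 × 331 mm
N3: ⌊331/2⌋ × 234 = 165 × 234 mm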